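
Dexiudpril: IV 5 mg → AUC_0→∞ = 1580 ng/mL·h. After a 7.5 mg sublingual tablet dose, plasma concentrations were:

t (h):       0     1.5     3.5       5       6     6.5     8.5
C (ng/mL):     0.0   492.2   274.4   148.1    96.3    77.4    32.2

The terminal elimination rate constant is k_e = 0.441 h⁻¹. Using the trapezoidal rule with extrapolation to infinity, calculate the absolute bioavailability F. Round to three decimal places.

Trapezoidal AUC_0→8.5 (sublingual tablet):
  [0→1.5]: (0.0+492.2)/2 × 1.5 = 369.15
  [1.5→3.5]: (492.2+274.4)/2 × 2 = 766.6
  [3.5→5]: (274.4+148.1)/2 × 1.5 = 316.875
  [5→6]: (148.1+96.3)/2 × 1 = 122.2
  [6→6.5]: (96.3+77.4)/2 × 0.5 = 43.425
  [6.5→8.5]: (77.4+32.2)/2 × 2 = 109.6
  Sum = 1727.85 ng/mL·h
Tail: C_last/k_e = 32.2/0.441 = 73.016
AUC_0→∞ (sublingual tablet) = 1727.85 + 73.016 = 1800.866 ng/mL·h
F = (AUC_ev/D_ev)/(AUC_iv/D_iv) = (1800.866/7.5)/(1580/5) = 240.115/316 = 0.7599

F = 0.760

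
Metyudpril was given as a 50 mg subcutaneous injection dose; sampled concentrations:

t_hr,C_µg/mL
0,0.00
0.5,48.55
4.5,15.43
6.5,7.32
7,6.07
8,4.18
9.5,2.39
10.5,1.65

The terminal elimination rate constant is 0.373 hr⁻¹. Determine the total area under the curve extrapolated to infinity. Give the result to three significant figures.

AUC = 183 µg/mL·hr

Trapezoidal AUC_0→10.5:
  [0→0.5]: (0.00+48.55)/2 × 0.5 = 12.1375
  [0.5→4.5]: (48.55+15.43)/2 × 4 = 127.96
  [4.5→6.5]: (15.43+7.32)/2 × 2 = 22.75
  [6.5→7]: (7.32+6.07)/2 × 0.5 = 3.3475
  [7→8]: (6.07+4.18)/2 × 1 = 5.125
  [8→9.5]: (4.18+2.39)/2 × 1.5 = 4.9275
  [9.5→10.5]: (2.39+1.65)/2 × 1 = 2.02
  Sum = 178.2675 µg/mL·hr
Extrapolated tail: C_last / k_e = 1.65 / 0.373 = 4.424
AUC_0→∞ = 178.2675 + 4.424 = 182.6915 µg/mL·hr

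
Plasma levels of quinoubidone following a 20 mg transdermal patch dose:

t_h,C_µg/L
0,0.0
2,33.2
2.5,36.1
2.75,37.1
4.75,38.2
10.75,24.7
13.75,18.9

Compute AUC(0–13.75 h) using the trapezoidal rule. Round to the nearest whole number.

Trapezoidal AUC_0→13.75:
  [0→2]: (0.0+33.2)/2 × 2 = 33.2
  [2→2.5]: (33.2+36.1)/2 × 0.5 = 17.325
  [2.5→2.75]: (36.1+37.1)/2 × 0.25 = 9.15
  [2.75→4.75]: (37.1+38.2)/2 × 2 = 75.3
  [4.75→10.75]: (38.2+24.7)/2 × 6 = 188.7
  [10.75→13.75]: (24.7+18.9)/2 × 3 = 65.4
  Sum = 389.075 µg/L·h

AUC = 389 µg/L·h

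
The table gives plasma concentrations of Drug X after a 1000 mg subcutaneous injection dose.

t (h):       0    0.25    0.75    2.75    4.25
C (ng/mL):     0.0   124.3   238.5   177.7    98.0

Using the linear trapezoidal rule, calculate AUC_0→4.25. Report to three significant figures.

AUC = 729 ng/mL·h

Trapezoidal AUC_0→4.25:
  [0→0.25]: (0.0+124.3)/2 × 0.25 = 15.5375
  [0.25→0.75]: (124.3+238.5)/2 × 0.5 = 90.7
  [0.75→2.75]: (238.5+177.7)/2 × 2 = 416.2
  [2.75→4.25]: (177.7+98.0)/2 × 1.5 = 206.775
  Sum = 729.2125 ng/mL·h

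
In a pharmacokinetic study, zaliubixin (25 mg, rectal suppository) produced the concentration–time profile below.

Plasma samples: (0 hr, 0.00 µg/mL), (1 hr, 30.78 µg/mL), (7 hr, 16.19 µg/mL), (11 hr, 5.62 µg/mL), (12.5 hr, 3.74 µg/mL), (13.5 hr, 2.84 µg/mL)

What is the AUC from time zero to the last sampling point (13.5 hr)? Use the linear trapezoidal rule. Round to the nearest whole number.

AUC = 210 µg/mL·hr

Trapezoidal AUC_0→13.5:
  [0→1]: (0.00+30.78)/2 × 1 = 15.39
  [1→7]: (30.78+16.19)/2 × 6 = 140.91
  [7→11]: (16.19+5.62)/2 × 4 = 43.62
  [11→12.5]: (5.62+3.74)/2 × 1.5 = 7.02
  [12.5→13.5]: (3.74+2.84)/2 × 1 = 3.29
  Sum = 210.23 µg/mL·hr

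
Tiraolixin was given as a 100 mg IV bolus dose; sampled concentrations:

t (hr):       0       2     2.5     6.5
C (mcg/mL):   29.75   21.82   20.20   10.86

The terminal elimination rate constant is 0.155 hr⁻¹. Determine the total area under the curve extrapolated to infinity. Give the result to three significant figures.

AUC = 194 mcg/mL·hr

Trapezoidal AUC_0→6.5:
  [0→2]: (29.75+21.82)/2 × 2 = 51.57
  [2→2.5]: (21.82+20.20)/2 × 0.5 = 10.505
  [2.5→6.5]: (20.20+10.86)/2 × 4 = 62.12
  Sum = 124.195 mcg/mL·hr
Extrapolated tail: C_last / k_e = 10.86 / 0.155 = 70.065
AUC_0→∞ = 124.195 + 70.065 = 194.26 mcg/mL·hr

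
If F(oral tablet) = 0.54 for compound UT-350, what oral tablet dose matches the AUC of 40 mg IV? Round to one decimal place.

For equal systemic exposure: F × D_ev = D_iv
D_ev = D_iv / F = 40 / 0.54 = 74.0741 mg

D_oral = 74.1 mg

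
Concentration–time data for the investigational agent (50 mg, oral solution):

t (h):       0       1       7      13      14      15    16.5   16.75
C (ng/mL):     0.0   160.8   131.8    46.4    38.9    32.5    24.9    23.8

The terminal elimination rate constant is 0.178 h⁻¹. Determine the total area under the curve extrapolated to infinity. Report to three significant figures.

AUC = 1750 ng/mL·h

Trapezoidal AUC_0→16.75:
  [0→1]: (0.0+160.8)/2 × 1 = 80.4
  [1→7]: (160.8+131.8)/2 × 6 = 877.8
  [7→13]: (131.8+46.4)/2 × 6 = 534.6
  [13→14]: (46.4+38.9)/2 × 1 = 42.65
  [14→15]: (38.9+32.5)/2 × 1 = 35.7
  [15→16.5]: (32.5+24.9)/2 × 1.5 = 43.05
  [16.5→16.75]: (24.9+23.8)/2 × 0.25 = 6.0875
  Sum = 1620.2875 ng/mL·h
Extrapolated tail: C_last / k_e = 23.8 / 0.178 = 133.708
AUC_0→∞ = 1620.2875 + 133.708 = 1753.9955 ng/mL·h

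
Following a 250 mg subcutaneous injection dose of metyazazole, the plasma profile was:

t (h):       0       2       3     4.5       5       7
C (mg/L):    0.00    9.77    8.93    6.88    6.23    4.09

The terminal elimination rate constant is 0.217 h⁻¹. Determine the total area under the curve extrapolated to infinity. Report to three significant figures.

AUC = 63.4 mg/L·h

Trapezoidal AUC_0→7:
  [0→2]: (0.00+9.77)/2 × 2 = 9.77
  [2→3]: (9.77+8.93)/2 × 1 = 9.35
  [3→4.5]: (8.93+6.88)/2 × 1.5 = 11.8575
  [4.5→5]: (6.88+6.23)/2 × 0.5 = 3.2775
  [5→7]: (6.23+4.09)/2 × 2 = 10.32
  Sum = 44.575 mg/L·h
Extrapolated tail: C_last / k_e = 4.09 / 0.217 = 18.848
AUC_0→∞ = 44.575 + 18.848 = 63.423 mg/L·h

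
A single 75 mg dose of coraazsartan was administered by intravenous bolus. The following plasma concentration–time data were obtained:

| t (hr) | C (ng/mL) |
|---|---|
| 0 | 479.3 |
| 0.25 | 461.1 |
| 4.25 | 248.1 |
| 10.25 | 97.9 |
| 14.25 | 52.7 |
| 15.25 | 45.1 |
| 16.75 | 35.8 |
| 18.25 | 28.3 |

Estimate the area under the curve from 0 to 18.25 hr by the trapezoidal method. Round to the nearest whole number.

AUC = 3033 ng/mL·hr

Trapezoidal AUC_0→18.25:
  [0→0.25]: (479.3+461.1)/2 × 0.25 = 117.55
  [0.25→4.25]: (461.1+248.1)/2 × 4 = 1418.4
  [4.25→10.25]: (248.1+97.9)/2 × 6 = 1038.0
  [10.25→14.25]: (97.9+52.7)/2 × 4 = 301.2
  [14.25→15.25]: (52.7+45.1)/2 × 1 = 48.9
  [15.25→16.75]: (45.1+35.8)/2 × 1.5 = 60.675
  [16.75→18.25]: (35.8+28.3)/2 × 1.5 = 48.075
  Sum = 3032.8 ng/mL·hr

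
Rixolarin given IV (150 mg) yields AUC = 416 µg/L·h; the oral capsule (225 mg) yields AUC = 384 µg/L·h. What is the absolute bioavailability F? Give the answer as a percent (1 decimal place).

F = (AUC_ev / D_ev) / (AUC_iv / D_iv)
  = (384/225) / (416/150)
  = 1.70667 / 2.77333 = 0.6154
  = 61.54%

F = 61.5%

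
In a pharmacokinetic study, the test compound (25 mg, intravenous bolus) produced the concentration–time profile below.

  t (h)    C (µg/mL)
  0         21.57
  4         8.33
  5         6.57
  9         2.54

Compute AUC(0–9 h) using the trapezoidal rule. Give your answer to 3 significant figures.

AUC = 85.5 µg/mL·h

Trapezoidal AUC_0→9:
  [0→4]: (21.57+8.33)/2 × 4 = 59.8
  [4→5]: (8.33+6.57)/2 × 1 = 7.45
  [5→9]: (6.57+2.54)/2 × 4 = 18.22
  Sum = 85.47 µg/mL·h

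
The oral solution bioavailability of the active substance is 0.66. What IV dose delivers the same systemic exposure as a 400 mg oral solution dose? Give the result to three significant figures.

D_iv = 264 mg

Systemic exposure from an extravascular dose = F × D_ev, so the equivalent IV dose is F × D_ev.
D_iv = F × D_ev = 0.66 × 400 = 264 mg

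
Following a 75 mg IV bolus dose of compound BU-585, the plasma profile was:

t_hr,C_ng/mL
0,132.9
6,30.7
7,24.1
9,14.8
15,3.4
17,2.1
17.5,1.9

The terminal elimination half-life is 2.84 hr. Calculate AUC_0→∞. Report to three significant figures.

AUC = 626 ng/mL·hr

Trapezoidal AUC_0→17.5:
  [0→6]: (132.9+30.7)/2 × 6 = 490.8
  [6→7]: (30.7+24.1)/2 × 1 = 27.4
  [7→9]: (24.1+14.8)/2 × 2 = 38.9
  [9→15]: (14.8+3.4)/2 × 6 = 54.6
  [15→17]: (3.4+2.1)/2 × 2 = 5.5
  [17→17.5]: (2.1+1.9)/2 × 0.5 = 1.0
  Sum = 618.2 ng/mL·hr
k_e = ln2 / t½ = 0.693147 / 2.84 = 0.2441 hr^-1
Extrapolated tail: C_last / k_e = 1.9 / 0.2441 = 7.784
AUC_0→∞ = 618.2 + 7.784 = 625.984 ng/mL·hr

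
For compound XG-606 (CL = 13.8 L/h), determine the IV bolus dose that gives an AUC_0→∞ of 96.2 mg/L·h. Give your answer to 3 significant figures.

Dose_iv = CL × AUC_0→∞
     = 13.8 × 96.2 = 1327.56 mg

Dose = 1330 mg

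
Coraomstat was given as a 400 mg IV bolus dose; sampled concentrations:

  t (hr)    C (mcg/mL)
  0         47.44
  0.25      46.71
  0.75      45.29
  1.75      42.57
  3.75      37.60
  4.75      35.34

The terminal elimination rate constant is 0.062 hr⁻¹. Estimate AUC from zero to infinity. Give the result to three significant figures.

AUC = 765 mcg/mL·hr

Trapezoidal AUC_0→4.75:
  [0→0.25]: (47.44+46.71)/2 × 0.25 = 11.76875
  [0.25→0.75]: (46.71+45.29)/2 × 0.5 = 23.0
  [0.75→1.75]: (45.29+42.57)/2 × 1 = 43.93
  [1.75→3.75]: (42.57+37.60)/2 × 2 = 80.17
  [3.75→4.75]: (37.60+35.34)/2 × 1 = 36.47
  Sum = 195.33875 mcg/mL·hr
Extrapolated tail: C_last / k_e = 35.34 / 0.062 = 570.000
AUC_0→∞ = 195.33875 + 570.000 = 765.33875 mcg/mL·hr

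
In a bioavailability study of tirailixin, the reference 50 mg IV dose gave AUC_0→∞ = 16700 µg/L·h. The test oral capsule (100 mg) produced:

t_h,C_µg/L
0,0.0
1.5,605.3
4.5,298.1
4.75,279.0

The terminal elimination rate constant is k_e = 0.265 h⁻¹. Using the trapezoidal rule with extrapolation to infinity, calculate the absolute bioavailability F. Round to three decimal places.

Trapezoidal AUC_0→4.75 (oral capsule):
  [0→1.5]: (0.0+605.3)/2 × 1.5 = 453.975
  [1.5→4.5]: (605.3+298.1)/2 × 3 = 1355.1
  [4.5→4.75]: (298.1+279.0)/2 × 0.25 = 72.1375
  Sum = 1881.2125 µg/L·h
Tail: C_last/k_e = 279.0/0.265 = 1052.830
AUC_0→∞ (oral capsule) = 1881.2125 + 1052.830 = 2934.0425 µg/L·h
F = (AUC_ev/D_ev)/(AUC_iv/D_iv) = (2934.0425/100)/(16700/50) = 29.340425/334 = 0.0878

F = 0.088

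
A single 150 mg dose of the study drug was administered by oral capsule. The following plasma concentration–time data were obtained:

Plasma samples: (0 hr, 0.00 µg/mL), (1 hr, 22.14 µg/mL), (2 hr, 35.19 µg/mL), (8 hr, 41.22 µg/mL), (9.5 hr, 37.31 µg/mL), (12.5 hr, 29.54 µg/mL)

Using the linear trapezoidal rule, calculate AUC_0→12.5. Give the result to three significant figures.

Trapezoidal AUC_0→12.5:
  [0→1]: (0.00+22.14)/2 × 1 = 11.07
  [1→2]: (22.14+35.19)/2 × 1 = 28.665
  [2→8]: (35.19+41.22)/2 × 6 = 229.23
  [8→9.5]: (41.22+37.31)/2 × 1.5 = 58.8975
  [9.5→12.5]: (37.31+29.54)/2 × 3 = 100.275
  Sum = 428.1375 µg/mL·hr

AUC = 428 µg/mL·hr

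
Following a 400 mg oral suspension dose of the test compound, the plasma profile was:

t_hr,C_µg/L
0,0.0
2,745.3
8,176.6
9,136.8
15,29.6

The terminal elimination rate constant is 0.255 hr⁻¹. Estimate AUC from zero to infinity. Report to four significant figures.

AUC = 4283 µg/L·hr

Trapezoidal AUC_0→15:
  [0→2]: (0.0+745.3)/2 × 2 = 745.3
  [2→8]: (745.3+176.6)/2 × 6 = 2765.7
  [8→9]: (176.6+136.8)/2 × 1 = 156.7
  [9→15]: (136.8+29.6)/2 × 6 = 499.2
  Sum = 4166.9 µg/L·hr
Extrapolated tail: C_last / k_e = 29.6 / 0.255 = 116.078
AUC_0→∞ = 4166.9 + 116.078 = 4282.978 µg/L·hr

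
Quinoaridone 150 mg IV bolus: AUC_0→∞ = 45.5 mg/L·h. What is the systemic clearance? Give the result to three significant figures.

CL = 3.30 L/h

CL = Dose_iv / AUC_0→∞
   = 150 / 45.5 = 3.2967 L/h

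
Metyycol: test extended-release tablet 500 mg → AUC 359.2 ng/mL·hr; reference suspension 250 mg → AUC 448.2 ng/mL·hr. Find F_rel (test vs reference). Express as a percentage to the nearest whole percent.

F_rel = (AUC_test/D_test) / (AUC_ref/D_ref)
      = (359.2/500) / (448.2/250)
      = 0.7184 / 1.7928 = 0.4007 = 40.07%

F_rel = 40%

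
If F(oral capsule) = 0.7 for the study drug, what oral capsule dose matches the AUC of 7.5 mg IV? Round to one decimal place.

D_oral = 10.7 mg

For equal systemic exposure: F × D_ev = D_iv
D_ev = D_iv / F = 7.5 / 0.7 = 10.7143 mg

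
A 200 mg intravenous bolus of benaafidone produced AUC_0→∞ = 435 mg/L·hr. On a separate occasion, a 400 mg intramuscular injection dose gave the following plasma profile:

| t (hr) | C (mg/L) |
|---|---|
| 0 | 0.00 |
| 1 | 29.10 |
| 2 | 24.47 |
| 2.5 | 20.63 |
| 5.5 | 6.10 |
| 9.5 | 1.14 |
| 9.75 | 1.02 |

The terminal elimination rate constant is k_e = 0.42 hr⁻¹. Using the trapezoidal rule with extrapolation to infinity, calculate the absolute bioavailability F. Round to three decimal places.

F = 0.126

Trapezoidal AUC_0→9.75 (intramuscular injection):
  [0→1]: (0.00+29.10)/2 × 1 = 14.55
  [1→2]: (29.10+24.47)/2 × 1 = 26.785
  [2→2.5]: (24.47+20.63)/2 × 0.5 = 11.275
  [2.5→5.5]: (20.63+6.10)/2 × 3 = 40.095
  [5.5→9.5]: (6.10+1.14)/2 × 4 = 14.48
  [9.5→9.75]: (1.14+1.02)/2 × 0.25 = 0.27
  Sum = 107.455 mg/L·hr
Tail: C_last/k_e = 1.02/0.42 = 2.429
AUC_0→∞ (intramuscular injection) = 107.455 + 2.429 = 109.884 mg/L·hr
F = (AUC_ev/D_ev)/(AUC_iv/D_iv) = (109.884/400)/(435/200) = 0.27471/2.175 = 0.1263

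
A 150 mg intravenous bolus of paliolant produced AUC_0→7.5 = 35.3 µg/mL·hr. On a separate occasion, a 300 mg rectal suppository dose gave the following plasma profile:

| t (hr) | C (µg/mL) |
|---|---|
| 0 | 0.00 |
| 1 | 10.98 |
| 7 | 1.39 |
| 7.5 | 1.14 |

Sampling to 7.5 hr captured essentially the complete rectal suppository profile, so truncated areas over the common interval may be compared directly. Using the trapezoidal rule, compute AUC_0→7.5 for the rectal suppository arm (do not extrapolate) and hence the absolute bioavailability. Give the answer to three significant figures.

Trapezoidal AUC_0→7.5 (rectal suppository):
  [0→1]: (0.00+10.98)/2 × 1 = 5.49
  [1→7]: (10.98+1.39)/2 × 6 = 37.11
  [7→7.5]: (1.39+1.14)/2 × 0.5 = 0.6325
  Sum = 43.2325 µg/mL·hr
F = (AUC_ev/D_ev)/(AUC_iv/D_iv) = (43.2325/300)/(35.3/150) = 0.144108/0.235333 = 0.6124

F = 0.612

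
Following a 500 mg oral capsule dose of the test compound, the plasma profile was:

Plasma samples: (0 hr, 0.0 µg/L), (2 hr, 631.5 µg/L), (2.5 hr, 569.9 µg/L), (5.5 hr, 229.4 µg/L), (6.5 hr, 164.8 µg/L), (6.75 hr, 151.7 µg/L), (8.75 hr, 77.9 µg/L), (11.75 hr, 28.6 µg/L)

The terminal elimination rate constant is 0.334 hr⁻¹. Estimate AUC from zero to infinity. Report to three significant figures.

AUC = 2840 µg/L·hr

Trapezoidal AUC_0→11.75:
  [0→2]: (0.0+631.5)/2 × 2 = 631.5
  [2→2.5]: (631.5+569.9)/2 × 0.5 = 300.35
  [2.5→5.5]: (569.9+229.4)/2 × 3 = 1198.95
  [5.5→6.5]: (229.4+164.8)/2 × 1 = 197.1
  [6.5→6.75]: (164.8+151.7)/2 × 0.25 = 39.5625
  [6.75→8.75]: (151.7+77.9)/2 × 2 = 229.6
  [8.75→11.75]: (77.9+28.6)/2 × 3 = 159.75
  Sum = 2756.8125 µg/L·hr
Extrapolated tail: C_last / k_e = 28.6 / 0.334 = 85.629
AUC_0→∞ = 2756.8125 + 85.629 = 2842.4415 µg/L·hr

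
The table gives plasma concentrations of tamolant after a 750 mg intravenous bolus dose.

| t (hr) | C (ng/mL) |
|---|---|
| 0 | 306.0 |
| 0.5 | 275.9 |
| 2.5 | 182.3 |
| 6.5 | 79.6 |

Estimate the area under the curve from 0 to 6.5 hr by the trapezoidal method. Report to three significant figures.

AUC = 1130 ng/mL·hr

Trapezoidal AUC_0→6.5:
  [0→0.5]: (306.0+275.9)/2 × 0.5 = 145.475
  [0.5→2.5]: (275.9+182.3)/2 × 2 = 458.2
  [2.5→6.5]: (182.3+79.6)/2 × 4 = 523.8
  Sum = 1127.475 ng/mL·hr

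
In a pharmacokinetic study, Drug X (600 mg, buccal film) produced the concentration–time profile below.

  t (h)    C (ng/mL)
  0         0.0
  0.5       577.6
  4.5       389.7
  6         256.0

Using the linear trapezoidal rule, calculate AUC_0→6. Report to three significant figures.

Trapezoidal AUC_0→6:
  [0→0.5]: (0.0+577.6)/2 × 0.5 = 144.4
  [0.5→4.5]: (577.6+389.7)/2 × 4 = 1934.6
  [4.5→6]: (389.7+256.0)/2 × 1.5 = 484.275
  Sum = 2563.275 ng/mL·h

AUC = 2560 ng/mL·h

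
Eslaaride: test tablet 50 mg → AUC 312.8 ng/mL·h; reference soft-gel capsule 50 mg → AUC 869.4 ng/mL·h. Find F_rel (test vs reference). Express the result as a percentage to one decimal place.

F_rel = 36.0%

F_rel = (AUC_test/D_test) / (AUC_ref/D_ref)
      = (312.8/50) / (869.4/50)
      = 6.256 / 17.388 = 0.3598 = 35.98%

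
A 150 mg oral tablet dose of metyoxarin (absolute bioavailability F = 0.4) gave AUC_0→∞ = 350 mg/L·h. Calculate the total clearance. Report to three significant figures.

CL = F × Dose / AUC_0→∞
   = 0.4 × 150 / 350 = 0.171429 L/h

CL = 0.171 L/h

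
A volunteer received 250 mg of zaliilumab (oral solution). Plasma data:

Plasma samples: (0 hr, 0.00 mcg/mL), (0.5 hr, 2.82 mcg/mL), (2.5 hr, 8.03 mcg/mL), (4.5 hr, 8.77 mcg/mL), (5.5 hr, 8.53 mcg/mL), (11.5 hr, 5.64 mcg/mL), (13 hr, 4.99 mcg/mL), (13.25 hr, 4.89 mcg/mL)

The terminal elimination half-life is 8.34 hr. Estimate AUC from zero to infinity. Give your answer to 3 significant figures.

AUC = 148 mcg/mL·hr

Trapezoidal AUC_0→13.25:
  [0→0.5]: (0.00+2.82)/2 × 0.5 = 0.705
  [0.5→2.5]: (2.82+8.03)/2 × 2 = 10.85
  [2.5→4.5]: (8.03+8.77)/2 × 2 = 16.8
  [4.5→5.5]: (8.77+8.53)/2 × 1 = 8.65
  [5.5→11.5]: (8.53+5.64)/2 × 6 = 42.51
  [11.5→13]: (5.64+4.99)/2 × 1.5 = 7.9725
  [13→13.25]: (4.99+4.89)/2 × 0.25 = 1.235
  Sum = 88.7225 mcg/mL·hr
k_e = ln2 / t½ = 0.693147 / 8.34 = 0.0831 hr^-1
Extrapolated tail: C_last / k_e = 4.89 / 0.0831 = 58.845
AUC_0→∞ = 88.7225 + 58.845 = 147.5675 mcg/mL·hr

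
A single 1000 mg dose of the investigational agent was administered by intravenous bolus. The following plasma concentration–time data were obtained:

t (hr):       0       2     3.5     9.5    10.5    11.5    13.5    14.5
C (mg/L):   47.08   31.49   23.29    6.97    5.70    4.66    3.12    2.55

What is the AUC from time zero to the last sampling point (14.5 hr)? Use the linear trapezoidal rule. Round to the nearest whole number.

Trapezoidal AUC_0→14.5:
  [0→2]: (47.08+31.49)/2 × 2 = 78.57
  [2→3.5]: (31.49+23.29)/2 × 1.5 = 41.085
  [3.5→9.5]: (23.29+6.97)/2 × 6 = 90.78
  [9.5→10.5]: (6.97+5.70)/2 × 1 = 6.335
  [10.5→11.5]: (5.70+4.66)/2 × 1 = 5.18
  [11.5→13.5]: (4.66+3.12)/2 × 2 = 7.78
  [13.5→14.5]: (3.12+2.55)/2 × 1 = 2.835
  Sum = 232.565 mg/L·hr

AUC = 233 mg/L·hr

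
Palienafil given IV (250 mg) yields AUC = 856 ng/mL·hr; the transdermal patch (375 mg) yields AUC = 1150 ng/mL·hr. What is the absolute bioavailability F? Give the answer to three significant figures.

F = 0.896

F = (AUC_ev / D_ev) / (AUC_iv / D_iv)
  = (1150/375) / (856/250)
  = 3.06667 / 3.424 = 0.8956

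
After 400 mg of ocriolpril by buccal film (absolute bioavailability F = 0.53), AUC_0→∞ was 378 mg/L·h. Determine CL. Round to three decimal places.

CL = F × Dose / AUC_0→∞
   = 0.53 × 400 / 378 = 0.560847 L/h

CL = 0.561 L/h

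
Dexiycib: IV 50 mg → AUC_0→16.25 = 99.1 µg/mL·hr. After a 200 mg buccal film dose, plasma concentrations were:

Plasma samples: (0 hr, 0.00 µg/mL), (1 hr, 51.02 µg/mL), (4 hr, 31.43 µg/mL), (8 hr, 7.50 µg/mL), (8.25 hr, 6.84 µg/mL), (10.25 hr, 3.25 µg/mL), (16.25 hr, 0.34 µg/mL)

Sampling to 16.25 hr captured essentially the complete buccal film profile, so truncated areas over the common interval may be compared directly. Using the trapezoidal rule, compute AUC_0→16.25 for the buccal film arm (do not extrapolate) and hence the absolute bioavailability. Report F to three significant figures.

F = 0.630

Trapezoidal AUC_0→16.25 (buccal film):
  [0→1]: (0.00+51.02)/2 × 1 = 25.51
  [1→4]: (51.02+31.43)/2 × 3 = 123.675
  [4→8]: (31.43+7.50)/2 × 4 = 77.86
  [8→8.25]: (7.50+6.84)/2 × 0.25 = 1.7925
  [8.25→10.25]: (6.84+3.25)/2 × 2 = 10.09
  [10.25→16.25]: (3.25+0.34)/2 × 6 = 10.77
  Sum = 249.6975 µg/mL·hr
F = (AUC_ev/D_ev)/(AUC_iv/D_iv) = (249.6975/200)/(99.1/50) = 1.2484875/1.982 = 0.6299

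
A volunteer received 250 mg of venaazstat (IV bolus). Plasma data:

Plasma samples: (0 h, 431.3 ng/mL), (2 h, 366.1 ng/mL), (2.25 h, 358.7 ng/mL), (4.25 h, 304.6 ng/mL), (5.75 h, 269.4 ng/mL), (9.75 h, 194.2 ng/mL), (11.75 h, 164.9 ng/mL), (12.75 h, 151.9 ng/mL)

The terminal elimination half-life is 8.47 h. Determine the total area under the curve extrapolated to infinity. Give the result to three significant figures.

AUC = 5280 ng/mL·h

Trapezoidal AUC_0→12.75:
  [0→2]: (431.3+366.1)/2 × 2 = 797.4
  [2→2.25]: (366.1+358.7)/2 × 0.25 = 90.6
  [2.25→4.25]: (358.7+304.6)/2 × 2 = 663.3
  [4.25→5.75]: (304.6+269.4)/2 × 1.5 = 430.5
  [5.75→9.75]: (269.4+194.2)/2 × 4 = 927.2
  [9.75→11.75]: (194.2+164.9)/2 × 2 = 359.1
  [11.75→12.75]: (164.9+151.9)/2 × 1 = 158.4
  Sum = 3426.5 ng/mL·h
k_e = ln2 / t½ = 0.693147 / 8.47 = 0.0818 h^-1
Extrapolated tail: C_last / k_e = 151.9 / 0.0818 = 1856.968
AUC_0→∞ = 3426.5 + 1856.968 = 5283.468 ng/mL·h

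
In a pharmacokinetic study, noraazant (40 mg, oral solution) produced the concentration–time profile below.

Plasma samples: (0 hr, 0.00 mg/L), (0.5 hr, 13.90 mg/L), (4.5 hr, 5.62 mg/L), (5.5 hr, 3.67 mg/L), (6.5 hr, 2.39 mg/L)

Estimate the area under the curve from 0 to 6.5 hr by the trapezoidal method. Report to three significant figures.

Trapezoidal AUC_0→6.5:
  [0→0.5]: (0.00+13.90)/2 × 0.5 = 3.475
  [0.5→4.5]: (13.90+5.62)/2 × 4 = 39.04
  [4.5→5.5]: (5.62+3.67)/2 × 1 = 4.645
  [5.5→6.5]: (3.67+2.39)/2 × 1 = 3.03
  Sum = 50.19 mg/L·hr

AUC = 50.2 mg/L·hr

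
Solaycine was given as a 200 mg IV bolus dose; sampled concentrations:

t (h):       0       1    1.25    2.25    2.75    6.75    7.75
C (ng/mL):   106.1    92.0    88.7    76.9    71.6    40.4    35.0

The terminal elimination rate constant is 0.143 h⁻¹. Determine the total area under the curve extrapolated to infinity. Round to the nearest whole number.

AUC = 748 ng/mL·h

Trapezoidal AUC_0→7.75:
  [0→1]: (106.1+92.0)/2 × 1 = 99.05
  [1→1.25]: (92.0+88.7)/2 × 0.25 = 22.5875
  [1.25→2.25]: (88.7+76.9)/2 × 1 = 82.8
  [2.25→2.75]: (76.9+71.6)/2 × 0.5 = 37.125
  [2.75→6.75]: (71.6+40.4)/2 × 4 = 224.0
  [6.75→7.75]: (40.4+35.0)/2 × 1 = 37.7
  Sum = 503.2625 ng/mL·h
Extrapolated tail: C_last / k_e = 35.0 / 0.143 = 244.755
AUC_0→∞ = 503.2625 + 244.755 = 748.0175 ng/mL·h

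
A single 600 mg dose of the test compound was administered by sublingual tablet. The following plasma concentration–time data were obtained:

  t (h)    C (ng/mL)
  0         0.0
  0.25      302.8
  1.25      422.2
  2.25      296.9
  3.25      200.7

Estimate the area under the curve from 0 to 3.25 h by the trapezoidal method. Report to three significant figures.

Trapezoidal AUC_0→3.25:
  [0→0.25]: (0.0+302.8)/2 × 0.25 = 37.85
  [0.25→1.25]: (302.8+422.2)/2 × 1 = 362.5
  [1.25→2.25]: (422.2+296.9)/2 × 1 = 359.55
  [2.25→3.25]: (296.9+200.7)/2 × 1 = 248.8
  Sum = 1008.7 ng/mL·h

AUC = 1010 ng/mL·h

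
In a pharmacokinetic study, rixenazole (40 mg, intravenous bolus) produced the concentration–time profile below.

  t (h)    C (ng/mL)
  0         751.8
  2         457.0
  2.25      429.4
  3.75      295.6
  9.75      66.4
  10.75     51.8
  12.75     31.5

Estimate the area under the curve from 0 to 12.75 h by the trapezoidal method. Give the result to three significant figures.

AUC = 3090 ng/mL·h

Trapezoidal AUC_0→12.75:
  [0→2]: (751.8+457.0)/2 × 2 = 1208.8
  [2→2.25]: (457.0+429.4)/2 × 0.25 = 110.8
  [2.25→3.75]: (429.4+295.6)/2 × 1.5 = 543.75
  [3.75→9.75]: (295.6+66.4)/2 × 6 = 1086.0
  [9.75→10.75]: (66.4+51.8)/2 × 1 = 59.1
  [10.75→12.75]: (51.8+31.5)/2 × 2 = 83.3
  Sum = 3091.75 ng/mL·h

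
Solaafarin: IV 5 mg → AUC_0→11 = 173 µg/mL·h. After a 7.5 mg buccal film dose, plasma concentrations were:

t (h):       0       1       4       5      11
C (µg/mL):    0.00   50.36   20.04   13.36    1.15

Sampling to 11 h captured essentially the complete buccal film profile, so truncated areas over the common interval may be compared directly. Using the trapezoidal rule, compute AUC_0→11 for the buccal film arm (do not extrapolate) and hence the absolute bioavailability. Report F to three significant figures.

Trapezoidal AUC_0→11 (buccal film):
  [0→1]: (0.00+50.36)/2 × 1 = 25.18
  [1→4]: (50.36+20.04)/2 × 3 = 105.6
  [4→5]: (20.04+13.36)/2 × 1 = 16.7
  [5→11]: (13.36+1.15)/2 × 6 = 43.53
  Sum = 191.01 µg/mL·h
F = (AUC_ev/D_ev)/(AUC_iv/D_iv) = (191.01/7.5)/(173/5) = 25.468/34.6 = 0.7361

F = 0.736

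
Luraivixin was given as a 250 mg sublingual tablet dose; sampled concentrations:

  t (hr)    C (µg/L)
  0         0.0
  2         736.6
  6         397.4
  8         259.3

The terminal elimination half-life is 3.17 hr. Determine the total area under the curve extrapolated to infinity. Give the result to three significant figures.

AUC = 4850 µg/L·hr

Trapezoidal AUC_0→8:
  [0→2]: (0.0+736.6)/2 × 2 = 736.6
  [2→6]: (736.6+397.4)/2 × 4 = 2268.0
  [6→8]: (397.4+259.3)/2 × 2 = 656.7
  Sum = 3661.3 µg/L·hr
k_e = ln2 / t½ = 0.693147 / 3.17 = 0.2187 hr^-1
Extrapolated tail: C_last / k_e = 259.3 / 0.2187 = 1185.642
AUC_0→∞ = 3661.3 + 1185.642 = 4846.942 µg/L·hr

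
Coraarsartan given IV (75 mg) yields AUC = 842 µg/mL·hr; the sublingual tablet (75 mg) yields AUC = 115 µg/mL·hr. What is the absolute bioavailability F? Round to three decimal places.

F = (AUC_ev / D_ev) / (AUC_iv / D_iv)
  = (115/75) / (842/75)
  = 1.53333 / 11.2267 = 0.1366

F = 0.137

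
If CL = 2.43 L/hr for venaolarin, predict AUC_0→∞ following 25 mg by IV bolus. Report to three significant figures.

AUC = 10.3 mg/L·hr

AUC_0→∞ = Dose_iv / CL
        = 25 / 2.43 = 10.2881 mg/L·hr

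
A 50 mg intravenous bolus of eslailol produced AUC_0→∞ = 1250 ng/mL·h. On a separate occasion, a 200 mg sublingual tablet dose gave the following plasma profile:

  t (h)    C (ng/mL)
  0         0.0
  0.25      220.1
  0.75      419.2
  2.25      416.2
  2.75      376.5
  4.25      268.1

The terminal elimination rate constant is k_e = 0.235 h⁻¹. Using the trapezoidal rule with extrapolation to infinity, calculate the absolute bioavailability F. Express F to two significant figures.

F = 0.53

Trapezoidal AUC_0→4.25 (sublingual tablet):
  [0→0.25]: (0.0+220.1)/2 × 0.25 = 27.5125
  [0.25→0.75]: (220.1+419.2)/2 × 0.5 = 159.825
  [0.75→2.25]: (419.2+416.2)/2 × 1.5 = 626.55
  [2.25→2.75]: (416.2+376.5)/2 × 0.5 = 198.175
  [2.75→4.25]: (376.5+268.1)/2 × 1.5 = 483.45
  Sum = 1495.5125 ng/mL·h
Tail: C_last/k_e = 268.1/0.235 = 1140.851
AUC_0→∞ (sublingual tablet) = 1495.5125 + 1140.851 = 2636.3635 ng/mL·h
F = (AUC_ev/D_ev)/(AUC_iv/D_iv) = (2636.3635/200)/(1250/50) = 13.1818/25 = 0.5273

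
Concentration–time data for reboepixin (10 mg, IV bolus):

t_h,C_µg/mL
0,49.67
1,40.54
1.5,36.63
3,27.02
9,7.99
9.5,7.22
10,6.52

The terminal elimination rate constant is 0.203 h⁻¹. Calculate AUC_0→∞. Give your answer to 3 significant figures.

AUC = 257 µg/mL·h

Trapezoidal AUC_0→10:
  [0→1]: (49.67+40.54)/2 × 1 = 45.105
  [1→1.5]: (40.54+36.63)/2 × 0.5 = 19.2925
  [1.5→3]: (36.63+27.02)/2 × 1.5 = 47.7375
  [3→9]: (27.02+7.99)/2 × 6 = 105.03
  [9→9.5]: (7.99+7.22)/2 × 0.5 = 3.8025
  [9.5→10]: (7.22+6.52)/2 × 0.5 = 3.435
  Sum = 224.4025 µg/mL·h
Extrapolated tail: C_last / k_e = 6.52 / 0.203 = 32.118
AUC_0→∞ = 224.4025 + 32.118 = 256.5205 µg/mL·h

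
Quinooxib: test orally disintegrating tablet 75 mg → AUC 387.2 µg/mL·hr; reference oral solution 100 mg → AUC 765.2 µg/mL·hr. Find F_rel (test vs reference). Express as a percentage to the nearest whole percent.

F_rel = 67%

F_rel = (AUC_test/D_test) / (AUC_ref/D_ref)
      = (387.2/75) / (765.2/100)
      = 5.16267 / 7.652 = 0.6747 = 67.47%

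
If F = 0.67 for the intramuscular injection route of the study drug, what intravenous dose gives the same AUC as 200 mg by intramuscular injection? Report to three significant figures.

D_iv = 134 mg

Systemic exposure from an extravascular dose = F × D_ev, so the equivalent IV dose is F × D_ev.
D_iv = F × D_ev = 0.67 × 200 = 134 mg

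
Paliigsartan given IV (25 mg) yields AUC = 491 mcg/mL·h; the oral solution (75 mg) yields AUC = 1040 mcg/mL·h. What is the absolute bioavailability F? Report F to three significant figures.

F = (AUC_ev / D_ev) / (AUC_iv / D_iv)
  = (1040/75) / (491/25)
  = 13.8667 / 19.64 = 0.7060

F = 0.706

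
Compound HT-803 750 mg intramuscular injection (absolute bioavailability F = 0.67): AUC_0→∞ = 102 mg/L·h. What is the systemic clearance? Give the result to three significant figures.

CL = 4.93 L/h

CL = F × Dose / AUC_0→∞
   = 0.67 × 750 / 102 = 4.92647 L/h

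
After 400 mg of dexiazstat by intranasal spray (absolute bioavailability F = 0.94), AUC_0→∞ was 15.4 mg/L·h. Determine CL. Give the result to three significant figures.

CL = F × Dose / AUC_0→∞
   = 0.94 × 400 / 15.4 = 24.4156 L/h

CL = 24.4 L/h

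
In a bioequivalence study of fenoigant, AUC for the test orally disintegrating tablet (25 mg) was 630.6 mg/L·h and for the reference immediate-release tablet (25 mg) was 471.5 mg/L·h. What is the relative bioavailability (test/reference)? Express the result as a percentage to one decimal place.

F_rel = (AUC_test/D_test) / (AUC_ref/D_ref)
      = (630.6/25) / (471.5/25)
      = 25.224 / 18.86 = 1.3374 = 133.74%

F_rel = 133.7%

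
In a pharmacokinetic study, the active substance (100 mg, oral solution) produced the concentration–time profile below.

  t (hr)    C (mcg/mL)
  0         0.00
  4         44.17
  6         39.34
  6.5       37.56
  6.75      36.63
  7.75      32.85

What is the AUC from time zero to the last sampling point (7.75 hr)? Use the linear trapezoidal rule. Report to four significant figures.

AUC = 235.1 mcg/mL·hr

Trapezoidal AUC_0→7.75:
  [0→4]: (0.00+44.17)/2 × 4 = 88.34
  [4→6]: (44.17+39.34)/2 × 2 = 83.51
  [6→6.5]: (39.34+37.56)/2 × 0.5 = 19.225
  [6.5→6.75]: (37.56+36.63)/2 × 0.25 = 9.27375
  [6.75→7.75]: (36.63+32.85)/2 × 1 = 34.74
  Sum = 235.08875 mcg/mL·hr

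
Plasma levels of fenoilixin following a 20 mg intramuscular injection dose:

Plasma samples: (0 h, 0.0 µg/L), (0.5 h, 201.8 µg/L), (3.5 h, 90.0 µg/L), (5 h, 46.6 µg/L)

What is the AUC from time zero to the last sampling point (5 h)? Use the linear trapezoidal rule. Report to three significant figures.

AUC = 591 µg/L·h

Trapezoidal AUC_0→5:
  [0→0.5]: (0.0+201.8)/2 × 0.5 = 50.45
  [0.5→3.5]: (201.8+90.0)/2 × 3 = 437.7
  [3.5→5]: (90.0+46.6)/2 × 1.5 = 102.45
  Sum = 590.6 µg/L·h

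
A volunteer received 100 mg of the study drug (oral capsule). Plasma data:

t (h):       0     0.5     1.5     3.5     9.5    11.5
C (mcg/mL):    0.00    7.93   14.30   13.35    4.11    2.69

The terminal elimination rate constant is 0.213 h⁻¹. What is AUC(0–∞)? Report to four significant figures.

Trapezoidal AUC_0→11.5:
  [0→0.5]: (0.00+7.93)/2 × 0.5 = 1.9825
  [0.5→1.5]: (7.93+14.30)/2 × 1 = 11.115
  [1.5→3.5]: (14.30+13.35)/2 × 2 = 27.65
  [3.5→9.5]: (13.35+4.11)/2 × 6 = 52.38
  [9.5→11.5]: (4.11+2.69)/2 × 2 = 6.8
  Sum = 99.9275 mcg/mL·h
Extrapolated tail: C_last / k_e = 2.69 / 0.213 = 12.629
AUC_0→∞ = 99.9275 + 12.629 = 112.5565 mcg/mL·h

AUC = 112.6 mcg/mL·h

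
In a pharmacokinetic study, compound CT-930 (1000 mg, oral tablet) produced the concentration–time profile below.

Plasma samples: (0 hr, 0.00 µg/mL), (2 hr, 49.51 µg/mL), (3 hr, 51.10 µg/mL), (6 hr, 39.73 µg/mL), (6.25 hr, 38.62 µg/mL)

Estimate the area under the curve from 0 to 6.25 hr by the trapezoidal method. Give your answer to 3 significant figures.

AUC = 246 µg/mL·hr

Trapezoidal AUC_0→6.25:
  [0→2]: (0.00+49.51)/2 × 2 = 49.51
  [2→3]: (49.51+51.10)/2 × 1 = 50.305
  [3→6]: (51.10+39.73)/2 × 3 = 136.245
  [6→6.25]: (39.73+38.62)/2 × 0.25 = 9.79375
  Sum = 245.85375 µg/mL·hr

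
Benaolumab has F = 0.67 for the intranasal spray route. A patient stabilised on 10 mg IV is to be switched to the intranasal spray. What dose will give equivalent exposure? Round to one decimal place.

For equal systemic exposure: F × D_ev = D_iv
D_ev = D_iv / F = 10 / 0.67 = 14.9254 mg

D_intranasal = 14.9 mg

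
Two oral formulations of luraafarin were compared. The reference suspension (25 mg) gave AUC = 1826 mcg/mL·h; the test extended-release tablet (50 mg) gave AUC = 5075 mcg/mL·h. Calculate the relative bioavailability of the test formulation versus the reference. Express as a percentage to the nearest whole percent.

F_rel = 139%

F_rel = (AUC_test/D_test) / (AUC_ref/D_ref)
      = (5075/50) / (1826/25)
      = 101.5 / 73.04 = 1.3896 = 138.96%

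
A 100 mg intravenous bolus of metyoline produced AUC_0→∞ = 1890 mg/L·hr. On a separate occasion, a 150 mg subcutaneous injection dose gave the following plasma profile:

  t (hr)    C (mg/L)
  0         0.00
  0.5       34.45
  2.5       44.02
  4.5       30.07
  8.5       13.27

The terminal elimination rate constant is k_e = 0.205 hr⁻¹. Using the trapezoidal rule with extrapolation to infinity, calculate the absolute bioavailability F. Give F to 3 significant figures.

Trapezoidal AUC_0→8.5 (subcutaneous injection):
  [0→0.5]: (0.00+34.45)/2 × 0.5 = 8.6125
  [0.5→2.5]: (34.45+44.02)/2 × 2 = 78.47
  [2.5→4.5]: (44.02+30.07)/2 × 2 = 74.09
  [4.5→8.5]: (30.07+13.27)/2 × 4 = 86.68
  Sum = 247.8525 mg/L·hr
Tail: C_last/k_e = 13.27/0.205 = 64.732
AUC_0→∞ (subcutaneous injection) = 247.8525 + 64.732 = 312.5845 mg/L·hr
F = (AUC_ev/D_ev)/(AUC_iv/D_iv) = (312.5845/150)/(1890/100) = 2.0839/18.9 = 0.1103

F = 0.110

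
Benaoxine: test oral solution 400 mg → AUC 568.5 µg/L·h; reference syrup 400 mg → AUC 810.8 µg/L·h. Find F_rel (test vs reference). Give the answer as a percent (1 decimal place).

F_rel = 70.1%

F_rel = (AUC_test/D_test) / (AUC_ref/D_ref)
      = (568.5/400) / (810.8/400)
      = 1.42125 / 2.027 = 0.7012 = 70.12%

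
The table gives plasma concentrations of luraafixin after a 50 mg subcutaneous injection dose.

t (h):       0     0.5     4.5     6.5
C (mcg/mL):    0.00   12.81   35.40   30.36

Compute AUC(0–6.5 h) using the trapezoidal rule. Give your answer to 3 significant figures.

AUC = 165 mcg/mL·h

Trapezoidal AUC_0→6.5:
  [0→0.5]: (0.00+12.81)/2 × 0.5 = 3.2025
  [0.5→4.5]: (12.81+35.40)/2 × 4 = 96.42
  [4.5→6.5]: (35.40+30.36)/2 × 2 = 65.76
  Sum = 165.3825 mcg/mL·h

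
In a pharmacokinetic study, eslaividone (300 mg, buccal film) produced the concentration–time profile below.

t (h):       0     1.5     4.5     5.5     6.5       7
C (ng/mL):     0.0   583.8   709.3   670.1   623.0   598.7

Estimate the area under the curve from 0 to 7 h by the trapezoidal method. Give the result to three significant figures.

Trapezoidal AUC_0→7:
  [0→1.5]: (0.0+583.8)/2 × 1.5 = 437.85
  [1.5→4.5]: (583.8+709.3)/2 × 3 = 1939.65
  [4.5→5.5]: (709.3+670.1)/2 × 1 = 689.7
  [5.5→6.5]: (670.1+623.0)/2 × 1 = 646.55
  [6.5→7]: (623.0+598.7)/2 × 0.5 = 305.425
  Sum = 4019.175 ng/mL·h

AUC = 4020 ng/mL·h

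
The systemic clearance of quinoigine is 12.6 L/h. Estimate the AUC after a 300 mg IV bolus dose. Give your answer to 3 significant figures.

AUC_0→∞ = Dose_iv / CL
        = 300 / 12.6 = 23.8095 mg/L·h

AUC = 23.8 mg/L·h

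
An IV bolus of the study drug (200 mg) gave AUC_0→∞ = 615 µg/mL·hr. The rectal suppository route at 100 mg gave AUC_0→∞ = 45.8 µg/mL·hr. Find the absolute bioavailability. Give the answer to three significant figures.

F = 0.149

F = (AUC_ev / D_ev) / (AUC_iv / D_iv)
  = (45.8/100) / (615/200)
  = 0.458 / 3.075 = 0.1489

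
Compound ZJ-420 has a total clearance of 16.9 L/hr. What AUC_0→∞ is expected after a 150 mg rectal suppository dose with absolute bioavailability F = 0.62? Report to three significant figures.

AUC = 5.50 mg/L·hr

AUC_0→∞ = F × Dose / CL
        = 0.62 × 150 / 16.9 = 5.50296 mg/L·hr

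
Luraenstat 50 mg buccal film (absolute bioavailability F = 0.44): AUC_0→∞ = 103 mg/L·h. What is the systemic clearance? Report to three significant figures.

CL = F × Dose / AUC_0→∞
   = 0.44 × 50 / 103 = 0.213592 L/h

CL = 0.214 L/h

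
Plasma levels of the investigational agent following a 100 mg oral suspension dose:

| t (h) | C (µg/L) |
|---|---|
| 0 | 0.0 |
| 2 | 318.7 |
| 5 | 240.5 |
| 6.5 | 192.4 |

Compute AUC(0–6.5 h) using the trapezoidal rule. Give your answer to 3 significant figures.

AUC = 1480 µg/L·h

Trapezoidal AUC_0→6.5:
  [0→2]: (0.0+318.7)/2 × 2 = 318.7
  [2→5]: (318.7+240.5)/2 × 3 = 838.8
  [5→6.5]: (240.5+192.4)/2 × 1.5 = 324.675
  Sum = 1482.175 µg/L·h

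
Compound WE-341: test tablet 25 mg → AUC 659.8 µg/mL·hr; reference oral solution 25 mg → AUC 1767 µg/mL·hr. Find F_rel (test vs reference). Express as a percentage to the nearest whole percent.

F_rel = (AUC_test/D_test) / (AUC_ref/D_ref)
      = (659.8/25) / (1767/25)
      = 26.392 / 70.68 = 0.3734 = 37.34%

F_rel = 37%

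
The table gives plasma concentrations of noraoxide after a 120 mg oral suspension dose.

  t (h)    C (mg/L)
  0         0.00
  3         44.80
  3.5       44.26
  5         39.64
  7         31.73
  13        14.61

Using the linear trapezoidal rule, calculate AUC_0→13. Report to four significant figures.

AUC = 362.8 mg/L·h

Trapezoidal AUC_0→13:
  [0→3]: (0.00+44.80)/2 × 3 = 67.2
  [3→3.5]: (44.80+44.26)/2 × 0.5 = 22.265
  [3.5→5]: (44.26+39.64)/2 × 1.5 = 62.925
  [5→7]: (39.64+31.73)/2 × 2 = 71.37
  [7→13]: (31.73+14.61)/2 × 6 = 139.02
  Sum = 362.78 mg/L·h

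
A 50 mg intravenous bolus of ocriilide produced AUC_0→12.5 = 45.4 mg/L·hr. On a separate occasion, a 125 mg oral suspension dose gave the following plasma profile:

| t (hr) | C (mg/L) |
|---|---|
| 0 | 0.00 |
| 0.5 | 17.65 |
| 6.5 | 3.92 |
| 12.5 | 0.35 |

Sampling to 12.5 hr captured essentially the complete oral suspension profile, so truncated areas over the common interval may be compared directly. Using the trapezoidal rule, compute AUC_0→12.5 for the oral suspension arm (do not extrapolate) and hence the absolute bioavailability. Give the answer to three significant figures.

F = 0.722

Trapezoidal AUC_0→12.5 (oral suspension):
  [0→0.5]: (0.00+17.65)/2 × 0.5 = 4.4125
  [0.5→6.5]: (17.65+3.92)/2 × 6 = 64.71
  [6.5→12.5]: (3.92+0.35)/2 × 6 = 12.81
  Sum = 81.9325 mg/L·hr
F = (AUC_ev/D_ev)/(AUC_iv/D_iv) = (81.9325/125)/(45.4/50) = 0.65546/0.908 = 0.7219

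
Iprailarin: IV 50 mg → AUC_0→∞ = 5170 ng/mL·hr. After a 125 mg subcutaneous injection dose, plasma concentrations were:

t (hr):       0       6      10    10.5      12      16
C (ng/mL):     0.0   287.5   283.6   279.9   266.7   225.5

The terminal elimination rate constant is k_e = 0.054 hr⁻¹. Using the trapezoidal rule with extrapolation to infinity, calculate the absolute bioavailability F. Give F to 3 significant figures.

F = 0.597

Trapezoidal AUC_0→16 (subcutaneous injection):
  [0→6]: (0.0+287.5)/2 × 6 = 862.5
  [6→10]: (287.5+283.6)/2 × 4 = 1142.2
  [10→10.5]: (283.6+279.9)/2 × 0.5 = 140.875
  [10.5→12]: (279.9+266.7)/2 × 1.5 = 409.95
  [12→16]: (266.7+225.5)/2 × 4 = 984.4
  Sum = 3539.925 ng/mL·hr
Tail: C_last/k_e = 225.5/0.054 = 4175.926
AUC_0→∞ (subcutaneous injection) = 3539.925 + 4175.926 = 7715.851 ng/mL·hr
F = (AUC_ev/D_ev)/(AUC_iv/D_iv) = (7715.851/125)/(5170/50) = 61.726808/103.4 = 0.5970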